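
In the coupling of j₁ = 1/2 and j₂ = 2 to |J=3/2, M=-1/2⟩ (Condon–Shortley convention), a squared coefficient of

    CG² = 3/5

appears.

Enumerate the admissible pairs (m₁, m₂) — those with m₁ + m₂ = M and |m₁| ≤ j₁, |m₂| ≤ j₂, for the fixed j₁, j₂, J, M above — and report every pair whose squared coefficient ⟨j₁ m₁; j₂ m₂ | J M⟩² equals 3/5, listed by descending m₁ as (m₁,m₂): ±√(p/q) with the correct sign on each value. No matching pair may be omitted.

Admissible pairs with m₁+m₂ = M = -1/2: (-1/2,0), (1/2,-1)
  (m₁,m₂)=(1/2,-1): CG² = 3/5, CG = +√(3/5)   ← matches the target
  (m₁,m₂)=(-1/2,0): CG² = 2/5, CG = −√(2/5)
Pairs with CG² = 3/5: (1/2,-1): +√(3/5)

(1/2,-1): +√(3/5)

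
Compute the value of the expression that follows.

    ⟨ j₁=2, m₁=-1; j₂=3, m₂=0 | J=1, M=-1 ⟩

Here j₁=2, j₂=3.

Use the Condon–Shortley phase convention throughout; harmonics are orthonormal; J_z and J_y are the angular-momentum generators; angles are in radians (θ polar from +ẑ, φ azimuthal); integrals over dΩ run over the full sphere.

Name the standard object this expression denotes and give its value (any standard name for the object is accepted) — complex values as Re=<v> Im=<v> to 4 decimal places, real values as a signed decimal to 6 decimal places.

Clebsch–Gordan coefficient, −√(3/35) ≈ -0.292770

This is a Clebsch–Gordan (vector-coupling) coefficient.
√[3·4!0!2!/7! · 1!3!3!3!0!2!] = √(432/35)
  +(−1)^3/∏(3,1,0,0,0,2)! = -1/12  (running -1/12)
⟨..|..⟩ = √(432/35)·(-1/12) = -0.292770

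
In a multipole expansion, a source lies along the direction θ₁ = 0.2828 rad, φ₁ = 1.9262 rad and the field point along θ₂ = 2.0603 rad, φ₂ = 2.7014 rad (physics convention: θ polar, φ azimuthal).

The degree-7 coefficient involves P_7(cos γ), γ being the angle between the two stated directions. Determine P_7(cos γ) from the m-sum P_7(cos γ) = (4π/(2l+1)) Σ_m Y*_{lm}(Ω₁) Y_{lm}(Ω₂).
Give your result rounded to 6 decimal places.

Term-by-term m-sum for l=7 (normalisation 4π/15 = 0.837758):
  m=-7: Y*=(0.000040, 0.000052)  Y=(0.208184, -0.012557)  product (0.000009, 0.000010)
  m=-6: Y*=(0.000452, -0.000718)  Y=(0.364761, -0.199477)  product (0.000022, -0.000352)
  m=-5: Y*=(-0.006677, -0.001397)  Y=(0.216975, -0.297482)  product (-0.001864, 0.001683)
  m=-4: Y*=(0.005708, 0.037976)  Y=(-0.004981, 0.025904)  product (-0.001012, -0.000041)
  m=-3: Y*=(0.134120, -0.074070)  Y=(0.086666, 0.339101)  product (0.036741, 0.039061)
  m=-2: Y*=(-0.311747, -0.268394)  Y=(0.085003, 0.102906)  product (0.001120, -0.054895)
  m=-1: Y*=(-0.216834, 0.584198)  Y=(-0.269666, -0.127017)  product (0.132676, -0.129997)
  m=+0: Y*=(0.169165, -0.000000)  Y=(-0.173511, 0.000000)  product (-0.029352, 0.000000)
  m=+1: Y*=(0.216834, 0.584198)  Y=(0.269666, -0.127017)  product (0.132676, 0.129997)
  m=+2: Y*=(-0.311747, 0.268394)  Y=(0.085003, -0.102906)  product (0.001120, 0.054895)
  m=+3: Y*=(-0.134120, -0.074070)  Y=(-0.086666, 0.339101)  product (0.036741, -0.039061)
  m=+4: Y*=(0.005708, -0.037976)  Y=(-0.004981, -0.025904)  product (-0.001012, 0.000041)
  m=+5: Y*=(0.006677, -0.001397)  Y=(-0.216975, -0.297482)  product (-0.001864, -0.001683)
  m=+6: Y*=(0.000452, 0.000718)  Y=(0.364761, 0.199477)  product (0.000022, 0.000352)
  m=+7: Y*=(-0.000040, 0.000052)  Y=(-0.208184, -0.012557)  product (0.000009, -0.000010)
Accumulated sum (0.306029, 0.000000); after 4π/(2l+1) scaling, (0.256379, 0.000000) ⇒ P_7 = 0.256379

0.256379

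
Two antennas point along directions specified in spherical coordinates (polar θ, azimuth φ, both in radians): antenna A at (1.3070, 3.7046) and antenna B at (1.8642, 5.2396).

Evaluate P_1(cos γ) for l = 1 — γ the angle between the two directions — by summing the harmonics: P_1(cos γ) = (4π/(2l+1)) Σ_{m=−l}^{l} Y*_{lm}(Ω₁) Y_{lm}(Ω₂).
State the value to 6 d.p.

Summing Y*_{l m}(θ₁,φ₁)·Y_{l m}(θ₂,φ₂) over m ∈ [−1, 1]; prefactor 4π/(2·1+1) = 4.188790:
  term(m=-1) = +0.003948-0.110242i   from Y*(Ω₁)=-0.282061-0.178022i, Y(Ω₂)=+0.166398+0.285821i
  term(m=+0) = -0.018003+0.000000i   from Y*(Ω₁)=+0.127402-0.000000i, Y(Ω₂)=-0.141310+0.000000i
  term(m=+1) = +0.003948+0.110242i   from Y*(Ω₁)=+0.282061-0.178022i, Y(Ω₂)=-0.166398+0.285821i
Σ over m = -0.010107+0.000000i; ×(4π/3) → -0.042337+0.000000i. Real part: -0.042337

-0.042337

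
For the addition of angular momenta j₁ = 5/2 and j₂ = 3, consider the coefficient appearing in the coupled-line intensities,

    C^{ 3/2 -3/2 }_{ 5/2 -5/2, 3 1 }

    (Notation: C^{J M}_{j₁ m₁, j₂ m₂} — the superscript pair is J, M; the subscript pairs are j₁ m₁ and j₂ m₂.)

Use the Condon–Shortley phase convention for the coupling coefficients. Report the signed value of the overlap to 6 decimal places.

+√(1/14) = +0.267261

j₁+j₂−J=4  J+j₁−j₂=1  J−j₁+j₂=2  j₁+j₂+J+1=8
(j₁±m₁, j₂±m₂, J±M) = (0,5,4,2,0,3)
P² = 1152/7
sum k=4..4:
  [4] +1/48 = 1/48
S = 1/48
C² = P²·S² = 1/14 ; C = +0.267261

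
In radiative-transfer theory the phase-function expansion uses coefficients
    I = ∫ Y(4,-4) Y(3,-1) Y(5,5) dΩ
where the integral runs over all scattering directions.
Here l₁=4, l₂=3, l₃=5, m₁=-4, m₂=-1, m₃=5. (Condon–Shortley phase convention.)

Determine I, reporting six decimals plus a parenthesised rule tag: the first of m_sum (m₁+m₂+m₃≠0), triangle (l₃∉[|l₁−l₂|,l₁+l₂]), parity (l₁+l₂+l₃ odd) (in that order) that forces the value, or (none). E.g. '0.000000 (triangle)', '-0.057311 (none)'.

m-sum 0 ✓  L=12 even ✓  1≤5≤7 ✓
Π(2lᵢ+1) = 9×7×11 = 693
triangle coeff Δ(4,3,5) = 1/180180
Σ_t [0,2]: t=0:+1/576 t=1:−1/144 t=2:+1/576 = -1/288
(3j)²=20/1001 [(4 3 5; 0 0 0)], sign=+1
Σ_t [2,2]: t=2:+1/34560 = 1/34560
(3j)²=14/429 [(4 3 5; -4 -1 5)], sign=+1
⇒ 4πI² = 840/1859
I = (+1)√(840/1859/(4π)) = 0.18962475
No selection rule forces the value: the integral is nonzero (none).

0.189625 (none)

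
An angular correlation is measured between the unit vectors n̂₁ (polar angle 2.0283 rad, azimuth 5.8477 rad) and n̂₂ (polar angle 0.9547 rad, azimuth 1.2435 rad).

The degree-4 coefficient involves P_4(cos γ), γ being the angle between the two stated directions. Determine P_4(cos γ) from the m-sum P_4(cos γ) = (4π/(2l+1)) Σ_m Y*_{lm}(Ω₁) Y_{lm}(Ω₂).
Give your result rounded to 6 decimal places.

Term-by-term m-sum for l=4 (normalisation 4π/9 = 1.396263):
  [-4]  conj(Y_{4,-4})(Ω₁) = -0.048827-0.282507i ; Y_{4,-4}(Ω₂) = +0.050780+0.189658i ; Δ = +0.051100-0.023606i
  [-3]  conj(Y_{4,-3})(Ω₁) = -0.104311+0.385373i ; Y_{4,-3}(Ω₂) = -0.326957+0.218399i ; Δ = -0.050060-0.148781i
  [-2]  conj(Y_{4,-2})(Ω₁) = +0.063430-0.075333i ; Y_{4,-2}(Ω₂) = -0.236403-0.181434i ; Δ = -0.028663+0.006301i
  [-1]  conj(Y_{4,-1})(Ω₁) = +0.277787-0.129248i ; Y_{4,-1}(Ω₂) = -0.047526+0.139986i ; Δ = +0.004891+0.045029i
  [+0]  conj(Y_{4,0})(Ω₁) = -0.160888-0.000000i ; Y_{4,0}(Ω₂) = -0.329519+0.000000i ; Δ = +0.053016+0.000000i
  [+1]  conj(Y_{4,1})(Ω₁) = -0.277787-0.129248i ; Y_{4,1}(Ω₂) = +0.047526+0.139986i ; Δ = +0.004891-0.045029i
  [+2]  conj(Y_{4,2})(Ω₁) = +0.063430+0.075333i ; Y_{4,2}(Ω₂) = -0.236403+0.181434i ; Δ = -0.028663-0.006301i
  [+3]  conj(Y_{4,3})(Ω₁) = +0.104311+0.385373i ; Y_{4,3}(Ω₂) = +0.326957+0.218399i ; Δ = -0.050060+0.148781i
  [+4]  conj(Y_{4,4})(Ω₁) = -0.048827+0.282507i ; Y_{4,4}(Ω₂) = +0.050780-0.189658i ; Δ = +0.051100+0.023606i
Σ over m = +0.007551+0.000000i; ×(4π/9) → +0.010544+0.000000i. Real part: 0.010544

0.010544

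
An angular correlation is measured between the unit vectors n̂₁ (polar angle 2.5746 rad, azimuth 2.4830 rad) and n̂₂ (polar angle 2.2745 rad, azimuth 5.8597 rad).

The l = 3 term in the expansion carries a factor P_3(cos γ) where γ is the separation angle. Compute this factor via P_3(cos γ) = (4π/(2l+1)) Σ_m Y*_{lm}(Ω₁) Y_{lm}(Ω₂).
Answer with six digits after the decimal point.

-0.213296

Term-by-term m-sum for l=3 (normalisation 4π/7 = 1.795196):
  m=-3: (0.025470, 0.059415) × (0.054710, 0.176651) = (-0.009102, 0.007750)  (running Σ = (-0.009102, 0.007750))
  m=-2: (-0.062395, 0.240729) × (-0.254583, -0.288036) = (0.085223, -0.043313)  (running Σ = (0.076121, -0.035564))
  m=-1: (-0.351101, 0.271700) × (0.245610, 0.110711) = (-0.116314, 0.027862)  (running Σ = (-0.040193, -0.007702))
  m=0: (-0.175532, -0.000000) × (0.218924, 0.000000) = (-0.038428, -0.000000)  (running Σ = (-0.078622, -0.007702))
  m=1: (0.351101, 0.271700) × (-0.245610, 0.110711) = (-0.116314, -0.027862)  (running Σ = (-0.194936, -0.035564))
  m=2: (-0.062395, -0.240729) × (-0.254583, 0.288036) = (0.085223, 0.043313)  (running Σ = (-0.109713, 0.007750))
  m=3: (-0.025470, 0.059415) × (-0.054710, 0.176651) = (-0.009102, -0.007750)  (running Σ = (-0.118815, 0.000000))
Σ over m = (-0.118815, 0.000000); ×(4π/7) → (-0.213296, 0.000000). Real part: -0.213296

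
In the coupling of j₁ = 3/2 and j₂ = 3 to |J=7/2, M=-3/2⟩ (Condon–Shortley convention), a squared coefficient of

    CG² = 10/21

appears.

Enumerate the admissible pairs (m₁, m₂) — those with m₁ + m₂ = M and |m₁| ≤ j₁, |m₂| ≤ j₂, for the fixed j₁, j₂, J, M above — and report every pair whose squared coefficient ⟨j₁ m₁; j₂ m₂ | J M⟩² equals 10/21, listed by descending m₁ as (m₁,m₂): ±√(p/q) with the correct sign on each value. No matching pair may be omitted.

Admissible pairs with m₁+m₂ = M = -3/2: (-3/2,0), (-1/2,-1), (1/2,-2), (3/2,-3)
  (m₁,m₂)=(3/2,-3): CG² = 2/21, CG = +√(2/21)
  (m₁,m₂)=(1/2,-2): CG² = 3/7, CG = +√(3/7)
  (m₁,m₂)=(-1/2,-1): CG² = 0/1, CG = 0
  (m₁,m₂)=(-3/2,0): CG² = 10/21, CG = −√(10/21)   ← matches the target
Pairs with CG² = 10/21: (-3/2,0): −√(10/21)

(-3/2,0): −√(10/21)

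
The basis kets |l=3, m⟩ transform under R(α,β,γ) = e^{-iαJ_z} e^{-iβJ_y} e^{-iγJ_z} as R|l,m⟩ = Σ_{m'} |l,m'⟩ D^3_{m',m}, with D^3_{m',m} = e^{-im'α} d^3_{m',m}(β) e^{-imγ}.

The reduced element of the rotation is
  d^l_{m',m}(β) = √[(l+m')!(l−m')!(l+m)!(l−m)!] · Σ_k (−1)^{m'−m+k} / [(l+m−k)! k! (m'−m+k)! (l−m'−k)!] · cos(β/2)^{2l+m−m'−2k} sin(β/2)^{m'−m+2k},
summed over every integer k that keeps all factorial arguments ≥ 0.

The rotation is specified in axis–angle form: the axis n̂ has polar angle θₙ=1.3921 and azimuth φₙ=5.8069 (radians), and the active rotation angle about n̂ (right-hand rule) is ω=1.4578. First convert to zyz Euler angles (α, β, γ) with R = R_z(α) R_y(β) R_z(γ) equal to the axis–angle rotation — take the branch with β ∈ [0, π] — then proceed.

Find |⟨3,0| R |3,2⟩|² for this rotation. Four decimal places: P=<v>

Axis–angle → zyz. n̂ = (sinθₙcosφₙ, sinθₙsinφₙ, cosθₙ) = (+0.874553, -0.451180, +0.177747), ω = 1.4578.
R = I cosω + sinω [n̂]ₓ + (1−cosω) n̂n̂ᵀ gives
  R = [+0.791358, -0.526703, -0.310382; -0.173476, +0.293367, -0.940129; +0.586224, +0.797822, +0.140788]
β = atan2(√(R₁₃²+R₂₃²), R₃₃) = 1.429539; α = atan2(R₂₃, R₁₃) mod 2π = 4.393508; γ = atan2(R₃₂, −R₃₁) mod 2π = 2.204486
D^3_{0,2}(4.3935,1.4295,2.2045) = e^{-i·0·4.3935}·d^3_{0,2}(1.4295)·e^{-i·2·2.2045}. Compute d first:
Half-angle: c=0.755244, s=0.655444. N=√(6·6·120·1)=65.726707
k: max(0,(2)−(0))=2 … min(3+(2),3−(0))=3
  k=2: (−1)^0·65.7267/(12)·0.7552^4·0.6554^2 = +0.765563
  k=3: (−1)^1·65.7267/(12)·0.7552^2·0.6554^4 = -0.576603
d^3_{0,2}(1.4295) = +0.765563 -0.576603 = +0.188960
|D^3_{0,2}|² = |d^3_{0,2}(β)|² = (+0.188960)² = 0.035706 (the z-rotation phases have unit modulus)

P=0.0357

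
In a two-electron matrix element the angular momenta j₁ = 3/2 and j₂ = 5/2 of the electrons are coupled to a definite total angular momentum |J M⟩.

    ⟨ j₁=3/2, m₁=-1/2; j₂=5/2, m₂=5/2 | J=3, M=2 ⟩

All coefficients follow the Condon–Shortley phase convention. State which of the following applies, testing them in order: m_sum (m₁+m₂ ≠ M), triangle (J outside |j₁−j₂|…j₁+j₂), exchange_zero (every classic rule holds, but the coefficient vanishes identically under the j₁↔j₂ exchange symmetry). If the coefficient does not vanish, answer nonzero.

nonzero

m-sum: m₁+m₂ = -1/2+5/2 = 2, M = 2  ✓
triangle: |j₁−j₂| = 1 ≤ J = 3 ≤ j₁+j₂ = 4  ✓
exchange: j₁≠j₂ or m₁≠m₂ — the exchange symmetry imposes no constraint here
value check: CG = −√(5/12) = -0.645497 ≠ 0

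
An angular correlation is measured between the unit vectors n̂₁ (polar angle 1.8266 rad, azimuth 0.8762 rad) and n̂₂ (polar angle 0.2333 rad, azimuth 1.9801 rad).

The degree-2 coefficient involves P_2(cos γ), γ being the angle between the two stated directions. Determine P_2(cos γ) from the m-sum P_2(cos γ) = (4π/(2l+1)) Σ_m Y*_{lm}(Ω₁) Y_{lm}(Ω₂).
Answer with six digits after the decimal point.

Addition theorem: P_2(cos γ) = (4π/5) Σ_m Y*_{lm}(Ω₁) Y_{lm}(Ω₂), m = −2…2:
  m=-2: (-0.06530 + 0.35560j) × (-0.01411 + 0.01508j) = -0.00444 - 0.00600j  (running Σ = -0.00444 - 0.00600j)
  m=-1: (-0.12105 - 0.14530j) × (-0.06915 - 0.15941j) = -0.01479 + 0.02934j  (running Σ = -0.01923 + 0.02334j)
  m=0: (-0.25482 + 0.00000j) × (0.58021 + 0.00000j) = -0.14785 + 0.00000j  (running Σ = -0.16708 + 0.02334j)
  m=1: (0.12105 - 0.14530j) × (0.06915 - 0.15941j) = -0.01479 - 0.02934j  (running Σ = -0.18187 - 0.00600j)
  m=2: (-0.06530 - 0.35560j) × (-0.01411 - 0.01508j) = -0.00444 + 0.00600j  (running Σ = -0.18631 + 0.00000j)
Accumulated sum -0.18631 + 0.00000j; after 4π/(2l+1) scaling, -0.46825 + 0.00000j ⇒ P_2 = -0.468248

-0.468248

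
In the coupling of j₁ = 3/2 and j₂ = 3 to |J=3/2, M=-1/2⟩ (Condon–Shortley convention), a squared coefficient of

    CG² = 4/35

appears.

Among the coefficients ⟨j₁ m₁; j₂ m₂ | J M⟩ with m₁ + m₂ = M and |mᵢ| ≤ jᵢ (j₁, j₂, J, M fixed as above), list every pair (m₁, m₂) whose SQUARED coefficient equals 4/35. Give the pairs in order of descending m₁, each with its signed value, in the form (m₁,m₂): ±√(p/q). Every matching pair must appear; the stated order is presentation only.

(-3/2,1): −√(4/35)

Admissible pairs with m₁+m₂ = M = -1/2: (-3/2,1), (-1/2,0), (1/2,-1), (3/2,-2)
  (m₁,m₂)=(3/2,-2): CG² = 2/7, CG = +√(2/7)
  (m₁,m₂)=(1/2,-1): CG² = 12/35, CG = −√(12/35)
  (m₁,m₂)=(-1/2,0): CG² = 9/35, CG = +√(9/35)
  (m₁,m₂)=(-3/2,1): CG² = 4/35, CG = −√(4/35)   ← matches the target
Pairs with CG² = 4/35: (-3/2,1): −√(4/35)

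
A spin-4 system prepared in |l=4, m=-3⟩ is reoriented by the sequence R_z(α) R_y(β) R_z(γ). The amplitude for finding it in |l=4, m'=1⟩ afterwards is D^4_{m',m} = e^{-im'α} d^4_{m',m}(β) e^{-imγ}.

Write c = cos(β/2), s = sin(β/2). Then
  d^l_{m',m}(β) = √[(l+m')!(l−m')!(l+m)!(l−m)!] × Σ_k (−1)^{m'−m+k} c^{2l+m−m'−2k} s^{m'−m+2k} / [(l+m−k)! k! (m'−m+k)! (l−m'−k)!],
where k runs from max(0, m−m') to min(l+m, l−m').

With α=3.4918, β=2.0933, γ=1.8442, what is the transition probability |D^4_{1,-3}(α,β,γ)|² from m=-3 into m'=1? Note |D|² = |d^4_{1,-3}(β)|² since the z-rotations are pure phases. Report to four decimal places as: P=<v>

Split into d^4_{1,-3}(β=2.0933) × two z-phases.
Half-angle: c=0.500474, s=0.865751. N=√(120·6·1·5040)=1904.940944
k: max(0,(-3)−(1))=0 … min(4+(-3),4−(1))=1
  k=0: (−1)^4·1904.9409/(144)·0.5005^4·0.8658^4 = +0.466250
  k=1: (−1)^5·1904.9409/(240)·0.5005^2·0.8658^6 = -0.837130
d^4_{1,-3}(2.0933) = +0.466250 -0.837130 = -0.370881
|D^4_{1,-3}|² = |d^4_{1,-3}(β)|² = (-0.370881)² = 0.137552 (the z-rotation phases have unit modulus)

P=0.1376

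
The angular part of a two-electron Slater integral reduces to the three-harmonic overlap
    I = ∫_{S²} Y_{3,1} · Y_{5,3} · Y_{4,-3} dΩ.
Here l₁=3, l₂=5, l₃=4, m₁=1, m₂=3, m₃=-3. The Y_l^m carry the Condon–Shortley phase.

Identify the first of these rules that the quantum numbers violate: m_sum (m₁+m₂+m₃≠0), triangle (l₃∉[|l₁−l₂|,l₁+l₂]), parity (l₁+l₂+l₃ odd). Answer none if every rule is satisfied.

m_sum

Σmᵢ = 1  ✗
l₃∈[|l₁−l₂|,l₁+l₂]=[2,8], have l₃=4
Σlᵢ = 12 ⇒ even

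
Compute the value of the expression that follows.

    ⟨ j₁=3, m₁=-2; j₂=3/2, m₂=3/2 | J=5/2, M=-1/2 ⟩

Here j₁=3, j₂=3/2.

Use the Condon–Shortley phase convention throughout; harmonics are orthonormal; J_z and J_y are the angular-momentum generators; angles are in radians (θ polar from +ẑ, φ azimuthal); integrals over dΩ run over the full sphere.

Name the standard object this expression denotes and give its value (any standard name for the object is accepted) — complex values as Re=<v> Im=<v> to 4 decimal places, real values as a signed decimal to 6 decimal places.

This is a Clebsch–Gordan (vector-coupling) coefficient.
j₁+j₂−J=2  J+j₁−j₂=4  J−j₁+j₂=1  j₁+j₂+J+1=8
(j₁±m₁, j₂±m₂, J±M) = (1,5,3,0,2,3)
P² = 432/7
sum k=2..2:
  [2] +1/12 = 1/12
S = 1/12
C² = P²·S² = 3/7 ; C = +0.654654

Clebsch–Gordan coefficient, +√(3/7) ≈ +0.654654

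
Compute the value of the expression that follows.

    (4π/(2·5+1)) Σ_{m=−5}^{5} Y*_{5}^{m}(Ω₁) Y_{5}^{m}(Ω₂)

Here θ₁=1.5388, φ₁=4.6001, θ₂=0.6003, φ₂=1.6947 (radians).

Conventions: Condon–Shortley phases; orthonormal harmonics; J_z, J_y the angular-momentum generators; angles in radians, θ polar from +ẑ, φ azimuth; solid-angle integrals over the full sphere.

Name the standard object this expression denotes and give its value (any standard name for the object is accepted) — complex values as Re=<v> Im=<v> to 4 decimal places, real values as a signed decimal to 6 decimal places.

This sum is the spherical-harmonic addition theorem: it equals the Legendre polynomial P_l(cos γ) of the angle γ between the two directions.
Addition theorem: P_5(cos γ) = (4π/11) Σ_m Y*_{lm}(Ω₁) Y_{lm}(Ω₂), m = −5…5:
  m=-5: Y*=(-0.246477, -0.391877)  Y=(-0.015501, -0.021736)  product (-0.004697, 0.011432)
  m=-4: Y*=(0.042210, -0.020346)  Y=(0.108483, -0.058648)  product (0.003386, -0.004683)
  m=-3: Y*=(-0.113118, -0.322996)  Y=(0.116148, 0.297943)  product (0.083096, -0.071218)
  m=-2: Y*=(0.052640, -0.012025)  Y=(-0.451092, 0.114130)  product (-0.022373, 0.011432)
  m=-1: Y*=(-0.035357, -0.313551)  Y=(-0.026910, -0.216074)  product (-0.066799, 0.016077)
  m=+0: Y*=(0.055852, -0.000000)  Y=(-0.333386, 0.000000)  product (-0.018620, 0.000000)
  m=+1: Y*=(0.035357, -0.313551)  Y=(0.026910, -0.216074)  product (-0.066799, -0.016077)
  m=+2: Y*=(0.052640, 0.012025)  Y=(-0.451092, -0.114130)  product (-0.022373, -0.011432)
  m=+3: Y*=(0.113118, -0.322996)  Y=(-0.116148, 0.297943)  product (0.083096, 0.071218)
  m=+4: Y*=(0.042210, 0.020346)  Y=(0.108483, 0.058648)  product (0.003386, 0.004683)
  m=+5: Y*=(0.246477, -0.391877)  Y=(0.015501, -0.021736)  product (-0.004697, -0.011432)
Total Σ_m = (-0.033394, 0.000000). Multiply by 1.142397: (-0.038150, 0.000000). P_5(cos γ) = -0.038150

Legendre polynomial (addition theorem), -0.038150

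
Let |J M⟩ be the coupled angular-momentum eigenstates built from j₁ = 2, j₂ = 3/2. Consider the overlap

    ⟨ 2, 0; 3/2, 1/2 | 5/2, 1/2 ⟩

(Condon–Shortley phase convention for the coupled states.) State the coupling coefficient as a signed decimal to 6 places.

j₁+j₂−J=1  J+j₁−j₂=3  J−j₁+j₂=2  j₁+j₂+J+1=7
(j₁±m₁, j₂±m₂, J±M) = (2,2,2,1,3,2)
P² = 48/35
sum k=0..1:
  [0] +1/4 = 1/4
  [1] −1/2 = -1/2
S = -1/4
C² = P²·S² = 3/35 ; C = -0.292770

−√(3/35) = -0.292770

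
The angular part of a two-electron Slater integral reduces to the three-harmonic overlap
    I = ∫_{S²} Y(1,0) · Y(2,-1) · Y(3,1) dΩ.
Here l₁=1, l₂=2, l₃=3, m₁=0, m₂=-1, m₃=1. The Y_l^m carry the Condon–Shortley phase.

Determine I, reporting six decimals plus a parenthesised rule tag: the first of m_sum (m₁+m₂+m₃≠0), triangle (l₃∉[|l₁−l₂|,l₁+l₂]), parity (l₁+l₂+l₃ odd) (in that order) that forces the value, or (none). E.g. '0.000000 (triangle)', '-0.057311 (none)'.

Rules hold: Σm=0, L=6 even, 1≤3≤3.
N = 3·5·7 = 105
Δ = 0!·2!·4!/7! = 1/105
Racah Σ t=0..0: t=0:+1/4 = 1/4
⇒ 3j(1 2 3; 0 0 0)² = 3/35, sgn -1
Racah Σ t=0..0: t=0:+1/6 = 1/6
⇒ 3j(1 2 3; 0 -1 1)² = 8/105, sgn +1
4πI² = N·(3j₀)²·(3jₘ)² = 24/35
I = -1·√(0.685714/4π) = -0.23359668
No selection rule forces the value: the integral is nonzero (none).

-0.233597 (none)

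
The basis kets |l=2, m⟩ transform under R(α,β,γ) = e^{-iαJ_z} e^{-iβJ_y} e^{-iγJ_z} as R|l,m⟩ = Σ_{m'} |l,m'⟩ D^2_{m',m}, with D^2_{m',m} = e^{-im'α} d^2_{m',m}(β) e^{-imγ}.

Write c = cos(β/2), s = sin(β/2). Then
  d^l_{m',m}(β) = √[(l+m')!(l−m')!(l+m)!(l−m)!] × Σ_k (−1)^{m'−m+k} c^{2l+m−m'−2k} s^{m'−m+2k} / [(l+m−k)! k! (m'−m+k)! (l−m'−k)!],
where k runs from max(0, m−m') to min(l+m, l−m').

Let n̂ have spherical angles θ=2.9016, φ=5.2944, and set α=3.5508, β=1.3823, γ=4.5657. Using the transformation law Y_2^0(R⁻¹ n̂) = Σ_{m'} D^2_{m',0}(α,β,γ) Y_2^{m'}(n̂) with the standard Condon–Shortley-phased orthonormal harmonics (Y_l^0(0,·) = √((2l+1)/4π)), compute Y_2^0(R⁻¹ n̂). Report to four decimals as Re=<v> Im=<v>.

Need the full column D^2_{m',0} for m'=−2..2 at α=3.5508, β=1.3823, γ=4.5657.
cos(β/2)=0.770513, sin(β/2)=0.637424
d^2_{-2,0}: single k=2 term ⇒ +0.590871;  D = +0.403789+0.431373i
d^2_{-1,0}: k∈[1..2] ⇒ +0.714241 -0.488810 = +0.225430;  D = -0.206818-0.089695i
d^2_{0,0}: k∈[0..2] ⇒ +0.352469 -0.964888 +0.165087 = -0.447332;  D = -0.447332+0.000000i
d^2_{1,0}: k∈[0..1] ⇒ -0.714241 +0.488810 = -0.225430;  D = +0.206818-0.089695i
d^2_{2,0}: single k=0 term ⇒ +0.590871;  D = +0.403789-0.431373i
Y_2^{m'}(θ=2.9016,φ=5.2944) and Σ D·Y over m':
  (+0.4038+0.4314i)·(-0.0086+0.0200i)  (-0.2068-0.0897i)·(-0.0980-0.1490i)  (-0.4473+0.0000i)·(+0.5773+0.0000i)  (+0.2068-0.0897i)·(+0.0980-0.1490i)  (+0.4038-0.4314i)·(-0.0086-0.0200i)
Y_2^0(R⁻¹ n̂) = -0.268694+0.000000i

Re=-0.2687 Im=0.0000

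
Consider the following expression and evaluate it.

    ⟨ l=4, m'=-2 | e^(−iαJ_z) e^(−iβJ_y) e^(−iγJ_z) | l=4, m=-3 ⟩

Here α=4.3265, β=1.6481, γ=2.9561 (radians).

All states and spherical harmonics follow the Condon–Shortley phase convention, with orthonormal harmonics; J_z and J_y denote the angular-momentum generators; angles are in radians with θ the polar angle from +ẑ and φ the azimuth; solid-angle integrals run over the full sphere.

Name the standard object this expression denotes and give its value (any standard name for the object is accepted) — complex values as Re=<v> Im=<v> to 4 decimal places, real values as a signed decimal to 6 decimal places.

Wigner D-matrix element, Re=0.1101 Im=-0.4450

This is a Wigner D-matrix element — the rotation-matrix element ⟨l m'| R(α,β,γ) |l m⟩ in the angular-momentum basis.
First d^4_{-2,-3}(β=1.6481), then the phase factors e^{-i(-2)α} and e^{-i(-3)γ}:
c=cos(1.648100/2)=0.679254, s=sin(1.648100/2)=0.733903; N=√[2·720·1·5040]=2693.993318
k∈{0,1} keeps every argument non-negative
  k=0: (−1)^1·2693.9933/(720)·0.6793^7·0.7339^1 = -0.183202
  k=1: (−1)^2·2693.9933/(240)·0.6793^5·0.7339^3 = +0.641599
d^4_{-2,-3}(1.6481) = -0.183202 +0.641599 = +0.458397
Phases: e^{-i·(-2)·4.3265}=-0.716672+0.697411i, e^{-i·(-3)·2.9561}=-0.849121+0.528199i ⇒ D=+0.110093-0.444980i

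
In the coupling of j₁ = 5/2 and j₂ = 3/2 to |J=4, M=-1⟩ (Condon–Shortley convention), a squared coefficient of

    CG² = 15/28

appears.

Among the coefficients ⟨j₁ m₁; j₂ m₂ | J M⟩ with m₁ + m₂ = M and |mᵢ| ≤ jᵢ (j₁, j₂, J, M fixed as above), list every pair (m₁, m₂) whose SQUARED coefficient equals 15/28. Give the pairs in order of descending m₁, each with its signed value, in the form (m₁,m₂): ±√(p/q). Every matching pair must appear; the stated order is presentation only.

Admissible pairs with m₁+m₂ = M = -1: (-5/2,3/2), (-3/2,1/2), (-1/2,-1/2), (1/2,-3/2)
  (m₁,m₂)=(1/2,-3/2): CG² = 5/28, CG = +√(5/28)
  (m₁,m₂)=(-1/2,-1/2): CG² = 15/28, CG = +√(15/28)   ← matches the target
  (m₁,m₂)=(-3/2,1/2): CG² = 15/56, CG = +√(15/56)
  (m₁,m₂)=(-5/2,3/2): CG² = 1/56, CG = +√(1/56)
Pairs with CG² = 15/28: (-1/2,-1/2): +√(15/28)

(-1/2,-1/2): +√(15/28)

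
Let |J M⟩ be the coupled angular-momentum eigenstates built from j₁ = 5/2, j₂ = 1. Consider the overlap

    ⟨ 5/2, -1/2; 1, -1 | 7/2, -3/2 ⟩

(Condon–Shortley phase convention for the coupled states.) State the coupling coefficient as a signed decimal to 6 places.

√[8·0!5!2!/8! · 2!3!0!2!2!5!] = √(1920/7)
  +(−1)^0/∏(0,0,3,0,2,2)! = 1/24  (running 1/24)
⟨..|..⟩ = √(1920/7)·(1/24) = +0.690066

+√(10/21) = +0.690066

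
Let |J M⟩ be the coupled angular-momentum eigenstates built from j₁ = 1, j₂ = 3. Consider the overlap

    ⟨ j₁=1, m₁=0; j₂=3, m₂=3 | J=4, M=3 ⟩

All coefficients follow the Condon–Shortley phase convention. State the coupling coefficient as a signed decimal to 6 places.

triangle: 0!·2!·6!/9! = 1440/362880
(j±m)!: 1!·1!·6!·0!·7!·1! = 3628800
prefactor² = (2J+1)·Δ·N² = 129600
  k=0: +1/(0!·0!·1!·6!·1!·0!) = 1/720
Σ = 1/720  ⇒  CG² = 129600·(1/720)² = 1/4
CG = +√(1/4) = +0.500000

+0.500000  (= +√(1/4))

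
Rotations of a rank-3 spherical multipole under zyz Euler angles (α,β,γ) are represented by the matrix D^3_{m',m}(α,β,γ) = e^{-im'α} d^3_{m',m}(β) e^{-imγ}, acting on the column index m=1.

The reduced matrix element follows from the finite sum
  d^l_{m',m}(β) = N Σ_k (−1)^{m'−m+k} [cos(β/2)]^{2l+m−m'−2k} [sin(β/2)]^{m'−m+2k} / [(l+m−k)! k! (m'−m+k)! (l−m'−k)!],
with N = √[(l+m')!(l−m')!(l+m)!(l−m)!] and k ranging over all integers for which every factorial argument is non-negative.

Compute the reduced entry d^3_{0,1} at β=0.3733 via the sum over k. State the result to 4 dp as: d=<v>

d^3_{0,1}(β=0.3733) via the finite sum:
With c≡cos(β/2)=0.982631 and s≡sin(β/2)=0.185568, N=[6·6·24·2]^{1/2}=41.569219
k∈{1,2,3} keeps every argument non-negative
  k=1: (−1)^0·41.5692/(12)·0.9826^5·0.1856^1 = +0.588908
  k=2: (−1)^1·41.5692/(4)·0.9826^3·0.1856^3 = -0.063008
  k=3: (−1)^2·41.5692/(12)·0.9826^1·0.1856^5 = +0.000749
d^3_{0,1}(0.3733) = +0.588908 -0.063008 +0.000749 = +0.526649

d=0.5266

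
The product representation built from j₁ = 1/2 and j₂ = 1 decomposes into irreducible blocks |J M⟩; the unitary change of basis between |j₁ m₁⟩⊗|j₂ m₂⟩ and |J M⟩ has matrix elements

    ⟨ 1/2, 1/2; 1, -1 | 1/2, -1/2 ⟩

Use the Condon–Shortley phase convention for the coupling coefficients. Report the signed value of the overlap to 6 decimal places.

+√(2/3) = +0.816497

√[2·1!0!1!/3! · 1!0!0!2!0!1!] = √(2/3)
  +(−1)^0/∏(0,1,0,0,0,1)! = 1  (running 1)
⟨..|..⟩ = √(2/3)·(1) = +0.816497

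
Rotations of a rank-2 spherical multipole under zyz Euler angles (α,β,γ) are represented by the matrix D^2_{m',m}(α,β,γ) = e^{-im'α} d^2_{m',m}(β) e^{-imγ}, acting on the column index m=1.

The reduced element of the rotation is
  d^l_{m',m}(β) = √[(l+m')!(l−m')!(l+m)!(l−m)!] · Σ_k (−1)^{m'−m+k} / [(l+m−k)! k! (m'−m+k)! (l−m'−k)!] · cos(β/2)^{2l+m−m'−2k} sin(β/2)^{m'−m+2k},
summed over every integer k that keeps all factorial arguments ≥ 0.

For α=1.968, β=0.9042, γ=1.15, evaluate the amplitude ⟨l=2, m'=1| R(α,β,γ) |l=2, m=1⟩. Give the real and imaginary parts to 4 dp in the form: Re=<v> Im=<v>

Re=-0.1914 Im=-0.0045

First d^2_{1,1}(β=0.9042), then the phase factors e^{-i(1)α} and e^{-i(1)γ}:
c=cos(0.904200/2)=0.899532, s=sin(0.904200/2)=0.436856; N=√[6·1·6·1]=6.000000
k∈{0,1} keeps every argument non-negative
  k=0: (−1)^0·6.0000/(6)·0.8995^4·0.4369^0 = +0.654735
  k=1: (−1)^1·6.0000/(2)·0.8995^2·0.4369^2 = -0.463265
d^2_{1,1}(0.9042) = +0.654735 -0.463265 = +0.191470
Attach z-rotation phases: D = e^{-i(1)(1.9680)}·(+0.191470)·e^{-i(1)(1.1500)} = -0.191417-0.004517i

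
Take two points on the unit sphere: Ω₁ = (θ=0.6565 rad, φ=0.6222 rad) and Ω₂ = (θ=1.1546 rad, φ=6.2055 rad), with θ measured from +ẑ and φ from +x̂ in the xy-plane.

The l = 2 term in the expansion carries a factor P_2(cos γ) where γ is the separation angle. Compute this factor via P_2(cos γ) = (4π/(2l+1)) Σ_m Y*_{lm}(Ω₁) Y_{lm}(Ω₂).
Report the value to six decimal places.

0.337591

Addition theorem: P_2(cos γ) = (4π/5) Σ_m Y*_{lm}(Ω₁) Y_{lm}(Ω₂), m = −2…2:
  term(m=-2) = +0.007914+0.045820i   from Y*(Ω₁)=+0.046138+0.136300i, Y(Ω₂)=+0.319247+0.050005i
  term(m=-1) = +0.081616+0.068728i   from Y*(Ω₁)=+0.303513+0.217690i, Y(Ω₂)=+0.284805+0.022170i
  term(m=+0) = -0.044736+0.000000i   from Y*(Ω₁)=+0.278310-0.000000i, Y(Ω₂)=-0.160743+0.000000i
  term(m=+1) = +0.081616-0.068728i   from Y*(Ω₁)=-0.303513+0.217690i, Y(Ω₂)=-0.284805+0.022170i
  term(m=+2) = +0.007914-0.045820i   from Y*(Ω₁)=+0.046138-0.136300i, Y(Ω₂)=+0.319247-0.050005i
Accumulated sum +0.134323+0.000000i; after 4π/(2l+1) scaling, +0.337591+0.000000i ⇒ P_2 = 0.337591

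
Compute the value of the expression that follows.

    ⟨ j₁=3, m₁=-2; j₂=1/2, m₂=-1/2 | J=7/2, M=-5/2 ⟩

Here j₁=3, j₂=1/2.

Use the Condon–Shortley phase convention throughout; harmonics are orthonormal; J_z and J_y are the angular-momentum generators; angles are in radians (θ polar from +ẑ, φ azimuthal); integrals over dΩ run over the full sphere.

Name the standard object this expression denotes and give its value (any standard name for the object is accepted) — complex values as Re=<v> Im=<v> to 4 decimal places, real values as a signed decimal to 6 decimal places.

This is a Clebsch–Gordan (vector-coupling) coefficient.
√[8·0!6!1!/8! · 1!5!0!1!1!6!] = √(86400/7)
  +(−1)^0/∏(0,0,5,0,1,1)! = 1/120  (running 1/120)
⟨..|..⟩ = √(86400/7)·(1/120) = +0.925820

Clebsch–Gordan coefficient, +√(6/7) ≈ +0.925820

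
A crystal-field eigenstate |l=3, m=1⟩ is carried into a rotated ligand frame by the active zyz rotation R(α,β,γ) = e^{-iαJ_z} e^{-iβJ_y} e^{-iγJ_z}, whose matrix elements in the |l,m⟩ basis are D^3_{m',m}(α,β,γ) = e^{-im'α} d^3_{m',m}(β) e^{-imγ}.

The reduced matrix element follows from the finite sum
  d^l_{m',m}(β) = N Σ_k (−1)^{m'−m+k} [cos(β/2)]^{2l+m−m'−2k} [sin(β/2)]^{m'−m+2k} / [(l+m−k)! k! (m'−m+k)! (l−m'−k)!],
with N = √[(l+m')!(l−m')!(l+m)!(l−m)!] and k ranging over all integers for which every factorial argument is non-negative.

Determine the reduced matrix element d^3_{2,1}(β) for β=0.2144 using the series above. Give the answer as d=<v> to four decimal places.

d=-0.3211

d^3_{2,1}(β=0.2144) via the finite sum:
With c≡cos(β/2)=0.994260 and s≡sin(β/2)=0.106995, N=[120·1·24·2]^{1/2}=75.894664
The bounds max(0,m−m')=0 and min(l+m,l−m')=1 give 2 terms
  k=0: (−1)^1·75.8947/(24)·0.9943^5·0.1070^1 = -0.328747
  k=1: (−1)^2·75.8947/(12)·0.9943^3·0.1070^3 = +0.007614
d^3_{2,1}(0.2144) = -0.328747 +0.007614 = -0.321133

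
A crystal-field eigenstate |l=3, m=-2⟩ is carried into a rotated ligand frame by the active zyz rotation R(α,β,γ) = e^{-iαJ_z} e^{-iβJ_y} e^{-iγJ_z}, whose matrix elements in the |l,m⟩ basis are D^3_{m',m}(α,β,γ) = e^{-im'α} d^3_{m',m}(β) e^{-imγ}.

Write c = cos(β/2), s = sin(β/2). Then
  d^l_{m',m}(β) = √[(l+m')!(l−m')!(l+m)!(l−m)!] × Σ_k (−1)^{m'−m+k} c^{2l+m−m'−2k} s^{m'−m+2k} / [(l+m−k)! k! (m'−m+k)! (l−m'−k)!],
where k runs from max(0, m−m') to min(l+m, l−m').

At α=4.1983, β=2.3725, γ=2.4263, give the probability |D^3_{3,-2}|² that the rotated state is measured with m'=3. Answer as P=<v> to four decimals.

First d^3_{3,-2}(β=2.3725), then the phase factors e^{-i(3)α} and e^{-i(-2)γ}:
Half-angle: c=0.375139, s=0.926969. N=√(720·1·1·120)=293.938769
k: max(0,(-2)−(3))=0 … min(3+(-2),3−(3))=0
  k=0: (−1)^5·293.9388/(120)·0.3751^1·0.9270^5 = -0.628916
d^3_{3,-2}(2.3725) = -0.628916
|D^3_{3,-2}|² = |d^3_{3,-2}(β)|² = (-0.628916)² = 0.395536 (the z-rotation phases have unit modulus)

P=0.3955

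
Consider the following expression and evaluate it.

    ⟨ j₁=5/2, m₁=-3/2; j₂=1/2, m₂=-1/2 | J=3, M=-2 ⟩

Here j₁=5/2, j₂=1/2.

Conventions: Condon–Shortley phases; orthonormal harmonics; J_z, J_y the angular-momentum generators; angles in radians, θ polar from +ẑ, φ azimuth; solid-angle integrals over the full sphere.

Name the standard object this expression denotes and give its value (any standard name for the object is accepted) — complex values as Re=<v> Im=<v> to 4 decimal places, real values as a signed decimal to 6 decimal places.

Clebsch–Gordan coefficient, +√(5/6) ≈ +0.912871

This is a Clebsch–Gordan (vector-coupling) coefficient.
triangle: 0!×5!×1!/7! = 120/5040
(j±m)!: 1!×4!×0!×1!×1!×5! = 2880
prefactor² = (2J+1)×Δ×N² = 480
  k=0: +1/(0!×0!×4!×0!×1!×1!) = 1/24
Σ = 1/24  ⇒  CG² = 480×(1/24)² = 5/6
CG = +√(5/6) = +0.912871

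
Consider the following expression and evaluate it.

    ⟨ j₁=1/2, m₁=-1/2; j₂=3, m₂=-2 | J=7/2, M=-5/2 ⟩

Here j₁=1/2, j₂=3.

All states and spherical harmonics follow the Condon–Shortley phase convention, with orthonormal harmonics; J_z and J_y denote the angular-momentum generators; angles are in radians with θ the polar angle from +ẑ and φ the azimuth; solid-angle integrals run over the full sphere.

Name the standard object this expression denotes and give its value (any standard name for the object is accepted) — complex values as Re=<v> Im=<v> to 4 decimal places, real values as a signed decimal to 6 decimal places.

Clebsch–Gordan coefficient, +√(6/7) ≈ +0.925820

This is a Clebsch–Gordan (vector-coupling) coefficient.
j₁+j₂−J=0  J+j₁−j₂=1  J−j₁+j₂=6  j₁+j₂+J+1=8
(j₁±m₁, j₂±m₂, J±M) = (0,1,1,5,1,6)
P² = 86400/7
sum k=0..0:
  [0] +1/120 = 1/120
S = 1/120
C² = P²·S² = 6/7 ; C = +0.925820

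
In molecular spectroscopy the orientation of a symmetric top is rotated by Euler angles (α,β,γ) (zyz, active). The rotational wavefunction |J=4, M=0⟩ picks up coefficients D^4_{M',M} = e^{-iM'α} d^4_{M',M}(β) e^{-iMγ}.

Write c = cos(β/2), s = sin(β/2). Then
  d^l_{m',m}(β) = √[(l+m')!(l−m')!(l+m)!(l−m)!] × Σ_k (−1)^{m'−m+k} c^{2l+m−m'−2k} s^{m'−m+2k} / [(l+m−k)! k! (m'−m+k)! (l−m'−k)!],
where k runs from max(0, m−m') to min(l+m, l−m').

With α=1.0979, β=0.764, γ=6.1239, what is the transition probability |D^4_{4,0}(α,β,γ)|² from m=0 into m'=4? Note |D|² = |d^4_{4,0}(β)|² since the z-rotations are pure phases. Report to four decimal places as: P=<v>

P=0.0143

D^4_{4,0}(1.0979,0.7640,6.1239) = e^{-i·4·1.0979}·d^4_{4,0}(0.7640)·e^{-i·0·6.1239}. Compute d first:
c=cos(0.764000/2)=0.927921, s=sin(0.764000/2)=0.372777; N=√[40320·1·24·24]=4819.161753
The bounds max(0,m−m')=0 and min(l+m,l−m')=0 give 1 term
  k=0: (−1)^4·4819.1618/(576)·0.9279^4·0.3728^4 = +0.119781
d^4_{4,0}(0.7640) = +0.119781
|D^4_{4,0}|² = |d^4_{4,0}(β)|² = (+0.119781)² = 0.014348 (the z-rotation phases have unit modulus)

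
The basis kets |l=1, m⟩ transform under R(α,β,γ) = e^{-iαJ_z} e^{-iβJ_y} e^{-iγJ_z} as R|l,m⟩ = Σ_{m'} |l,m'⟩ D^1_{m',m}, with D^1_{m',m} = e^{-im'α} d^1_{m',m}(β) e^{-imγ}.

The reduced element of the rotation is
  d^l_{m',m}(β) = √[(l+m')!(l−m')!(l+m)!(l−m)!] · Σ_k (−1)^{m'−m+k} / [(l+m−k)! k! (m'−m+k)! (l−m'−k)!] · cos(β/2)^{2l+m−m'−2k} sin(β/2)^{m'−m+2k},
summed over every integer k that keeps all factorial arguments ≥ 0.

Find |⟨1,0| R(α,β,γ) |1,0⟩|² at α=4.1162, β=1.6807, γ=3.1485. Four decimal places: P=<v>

First d^1_{0,0}(β=1.6807), then the phase factors e^{-i(0)α} and e^{-i(0)γ}:
c=cos(1.680700/2)=0.667202, s=sin(1.680700/2)=0.744877; N=√[1·1·1·1]=1.000000
k: max(0,(0)−(0))=0 … min(1+(0),1−(0))=1
  k=0: (−1)^0·1.0000/(1)·0.6672^2·0.7449^0 = +0.445159
  k=1: (−1)^1·1.0000/(1)·0.6672^0·0.7449^2 = -0.554841
d^1_{0,0}(1.6807) = +0.445159 -0.554841 = -0.109683
|D^1_{0,0}|² = |d^1_{0,0}(β)|² = (-0.109683)² = 0.012030 (the z-rotation phases have unit modulus)

P=0.0120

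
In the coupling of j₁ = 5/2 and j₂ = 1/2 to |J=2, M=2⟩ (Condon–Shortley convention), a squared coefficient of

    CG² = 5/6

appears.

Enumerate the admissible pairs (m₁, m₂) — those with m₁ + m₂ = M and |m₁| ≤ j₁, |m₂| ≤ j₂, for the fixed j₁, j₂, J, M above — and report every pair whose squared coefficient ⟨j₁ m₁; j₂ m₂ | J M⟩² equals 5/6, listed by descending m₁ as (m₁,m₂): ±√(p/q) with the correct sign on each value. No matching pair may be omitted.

Admissible pairs with m₁+m₂ = M = 2: (3/2,1/2), (5/2,-1/2)
  (m₁,m₂)=(5/2,-1/2): CG² = 5/6, CG = +√(5/6)   ← matches the target
  (m₁,m₂)=(3/2,1/2): CG² = 1/6, CG = −√(1/6)
Pairs with CG² = 5/6: (5/2,-1/2): +√(5/6)

(5/2,-1/2): +√(5/6)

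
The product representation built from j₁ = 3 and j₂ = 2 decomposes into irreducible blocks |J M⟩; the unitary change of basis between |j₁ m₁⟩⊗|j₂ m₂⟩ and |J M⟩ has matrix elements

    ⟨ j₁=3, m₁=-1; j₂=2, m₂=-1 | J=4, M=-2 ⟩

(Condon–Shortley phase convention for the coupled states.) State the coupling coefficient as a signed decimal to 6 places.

j₁+j₂−J=1  J+j₁−j₂=5  J−j₁+j₂=3  j₁+j₂+J+1=10
(j₁±m₁, j₂±m₂, J±M) = (2,4,1,3,2,6)
P² = 5184/7
sum k=0..1:
  [0] +1/48 = 1/48
  [1] −1/72 = -1/72
S = 1/144
C² = P²·S² = 1/28 ; C = +0.188982

+0.188982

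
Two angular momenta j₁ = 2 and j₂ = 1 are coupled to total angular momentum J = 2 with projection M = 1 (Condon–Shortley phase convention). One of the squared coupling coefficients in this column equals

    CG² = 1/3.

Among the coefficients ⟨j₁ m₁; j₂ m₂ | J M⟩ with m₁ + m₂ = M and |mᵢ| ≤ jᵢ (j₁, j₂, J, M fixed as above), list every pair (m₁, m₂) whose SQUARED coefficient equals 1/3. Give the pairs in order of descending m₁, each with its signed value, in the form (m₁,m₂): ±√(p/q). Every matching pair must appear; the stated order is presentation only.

(2,-1): +√(1/3)

Admissible pairs with m₁+m₂ = M = 1: (0,1), (1,0), (2,-1)
  (m₁,m₂)=(2,-1): CG² = 1/3, CG = +√(1/3)   ← matches the target
  (m₁,m₂)=(1,0): CG² = 1/6, CG = +√(1/6)
  (m₁,m₂)=(0,1): CG² = 1/2, CG = −√(1/2)
Pairs with CG² = 1/3: (2,-1): +√(1/3)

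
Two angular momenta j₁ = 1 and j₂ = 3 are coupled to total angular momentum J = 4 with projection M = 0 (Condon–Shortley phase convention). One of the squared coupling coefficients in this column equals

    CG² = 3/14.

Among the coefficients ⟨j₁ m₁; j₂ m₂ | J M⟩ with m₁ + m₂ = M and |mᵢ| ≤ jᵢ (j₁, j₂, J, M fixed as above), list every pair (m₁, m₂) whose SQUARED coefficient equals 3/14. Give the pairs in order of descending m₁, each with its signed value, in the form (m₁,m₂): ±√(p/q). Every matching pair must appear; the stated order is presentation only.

(1,-1): +√(3/14); (-1,1): +√(3/14)

Admissible pairs with m₁+m₂ = M = 0: (-1,1), (0,0), (1,-1)
  (m₁,m₂)=(1,-1): CG² = 3/14, CG = +√(3/14)   ← matches the target
  (m₁,m₂)=(0,0): CG² = 4/7, CG = +√(4/7)
  (m₁,m₂)=(-1,1): CG² = 3/14, CG = +√(3/14)   ← matches the target
Pairs with CG² = 3/14: (1,-1): +√(3/14); (-1,1): +√(3/14)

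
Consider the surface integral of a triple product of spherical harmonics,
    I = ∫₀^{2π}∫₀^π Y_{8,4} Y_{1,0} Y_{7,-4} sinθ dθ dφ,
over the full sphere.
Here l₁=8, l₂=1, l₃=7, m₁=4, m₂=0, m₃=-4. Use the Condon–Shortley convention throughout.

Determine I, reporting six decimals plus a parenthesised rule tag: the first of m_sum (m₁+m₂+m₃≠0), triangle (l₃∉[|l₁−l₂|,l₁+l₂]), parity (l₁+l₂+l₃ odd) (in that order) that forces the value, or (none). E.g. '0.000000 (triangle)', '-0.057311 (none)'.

Rules hold: Σm=0, L=16 even, 7≤7≤9.
N = 17·3·15 = 765
Δ = 2!·14!·0!/17! = 1/2040
Racah Σ t=1..1: t=1:−1/25401600 = -1/25401600
⇒ 3j(8 1 7; 0 0 0)² = 8/255, sgn +1
Racah Σ t=1..1: t=1:−1/239500800 = -1/239500800
⇒ 3j(8 1 7; 4 0 -4)² = 2/85, sgn +1
4πI² = N·(3j₀)²·(3jₘ)² = 48/85
I = +1·√(0.564706/4π) = 0.21198553
No selection rule forces the value: the integral is nonzero (none).

0.211986 (none)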